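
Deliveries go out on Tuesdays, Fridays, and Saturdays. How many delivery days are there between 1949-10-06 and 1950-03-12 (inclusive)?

1949-10-06 is a Thursday.
From 1949-10-06 to 1950-03-12 is 158 days inclusive.
158 = 7 × 22 + 4, so there are 22 full weeks plus 4 extra days.
Each full week contributes 3 days from the set (Tue, Fri, Sat): 22 × 3 = 66.
The 4 extra days are Thu, Fri, Sat, Sun — 2 of them qualify.
Total: 66 + 2 = 68.

68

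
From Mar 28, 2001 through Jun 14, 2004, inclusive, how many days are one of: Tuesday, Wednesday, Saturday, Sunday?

671

Mar 28, 2001 is a Wednesday.
From Mar 28, 2001 to Jun 14, 2004 is 1175 days inclusive.
1175 = 7 × 167 + 6, so there are 167 full weeks plus 6 extra days.
Each full week contributes 4 days from the set (Tue, Wed, Sat, Sun): 167 × 4 = 668.
The 6 extra days are Wednesday, Thursday, Friday, Saturday, Sunday, Monday — 3 of them qualify.
Total: 668 + 3 = 671.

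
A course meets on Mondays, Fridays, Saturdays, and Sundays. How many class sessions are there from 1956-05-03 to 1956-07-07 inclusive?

38

1956-05-03 is a Thursday.
From 1956-05-03 to 1956-07-07 is 66 days inclusive.
66 = 7 × 9 + 3, so there are 9 full weeks plus 3 extra days.
Each full week contributes 4 days from the set (Mon, Fri, Sat, Sun): 9 × 4 = 36.
The 3 extra days are Thu, Fri, Sat — 2 of them qualify.
Total: 36 + 2 = 38.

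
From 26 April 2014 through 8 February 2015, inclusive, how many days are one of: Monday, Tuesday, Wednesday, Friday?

26 April 2014 is a Saturday.
From 26 April 2014 to 8 February 2015 is 289 days inclusive.
289 = 7 × 41 + 2, so there are 41 full weeks plus 2 extra days.
Each full week contributes 4 days from the set (Mon, Tue, Wed, Fri): 41 × 4 = 164.
The 2 extra days are Saturday, Sunday — none qualify.
Total: 164 + 0 = 164.

164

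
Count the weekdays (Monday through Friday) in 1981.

1981-01-01 is a Thursday.
That's 365 days from start to end, counting both.
365 = 7 × 52 + 1, so there are 52 full weeks plus 1 extra day.
Each full week contributes 5 weekdays (Mon–Fri): 52 × 5 = 260.
The 1 extra day is Thu — 1 of them qualifies.
Total: 260 + 1 = 261.

261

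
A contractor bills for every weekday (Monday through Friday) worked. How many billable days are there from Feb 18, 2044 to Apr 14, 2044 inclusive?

41

Feb 18, 2044 is a Thursday.
The range spans 57 days (inclusive of both endpoints).
57 = 7 × 8 + 1, so there are 8 full weeks plus 1 extra day.
Each full week contributes 5 weekdays (Mon–Fri): 8 × 5 = 40.
The 1 extra day is Thursday — 1 of them qualifies.
Total: 40 + 1 = 41.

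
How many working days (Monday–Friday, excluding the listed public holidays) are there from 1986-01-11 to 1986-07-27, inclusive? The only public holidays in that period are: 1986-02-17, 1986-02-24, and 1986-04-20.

1986-01-11 is a Saturday.
From 1986-01-11 to 1986-07-27 is 198 days inclusive.
198 = 7 × 28 + 2, so there are 28 full weeks plus 2 extra days.
Each full week contributes 5 weekdays (Mon–Fri): 28 × 5 = 140.
The 2 extra days are Saturday, Sunday — none qualify.
Total: 140 + 0 = 140.
Holidays: 1986-02-17 (Mon); 1986-02-24 (Mon); 1986-04-20 (Sun).
2 of the 3 holidays fall on weekdays; the rest are weekends and were already excluded.
Business days: 140 − 2 = 138.

138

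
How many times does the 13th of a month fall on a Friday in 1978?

2

The 13th falls on a Friday when the month's 13th has weekday Fri.
Jan 13 is Fri ✓; Feb 13 is Mon; Mar 13 is Mon; Apr 13 is Thu; May 13 is Sat; Jun 13 is Tue; Jul 13 is Thu; Aug 13 is Sun; Sep 13 is Wed; Oct 13 is Fri ✓; Nov 13 is Mon; Dec 13 is Wed.
Friday the 13ths: Jan, Oct.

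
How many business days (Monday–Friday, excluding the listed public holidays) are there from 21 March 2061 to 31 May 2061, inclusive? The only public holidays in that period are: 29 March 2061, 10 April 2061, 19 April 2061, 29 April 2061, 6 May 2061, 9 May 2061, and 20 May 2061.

21 March 2061 is a Monday.
That's 72 days from start to end, counting both.
72 = 7 × 10 + 2, so there are 10 full weeks plus 2 extra days.
Each full week contributes 5 weekdays (Mon–Fri): 10 × 5 = 50.
The 2 extra days are Mon, Tue — 2 of them qualify.
Total: 50 + 2 = 52.
Holidays: 29 March 2061 (Tue); 10 April 2061 (Sun); 19 April 2061 (Tue); 29 April 2061 (Fri); 6 May 2061 (Fri); 9 May 2061 (Mon); 20 May 2061 (Fri).
6 of the 7 holidays fall on weekdays; the rest are weekends and were already excluded.
Business days: 52 − 6 = 46.

46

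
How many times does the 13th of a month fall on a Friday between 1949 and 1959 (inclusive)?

20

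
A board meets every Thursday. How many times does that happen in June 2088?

Jun 1, 2088 is a Tuesday.
From Jun 1, 2088 to Jun 30, 2088 is 30 days inclusive.
30 = 7 × 4 + 2, so there are 4 full weeks plus 2 extra days.
Each full week contributes one Thursday: 4 so far.
The 2 extra days are Tue, Wed — none qualify.
Total: 4 + 0 = 4.

4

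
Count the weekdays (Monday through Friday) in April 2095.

21 weekdays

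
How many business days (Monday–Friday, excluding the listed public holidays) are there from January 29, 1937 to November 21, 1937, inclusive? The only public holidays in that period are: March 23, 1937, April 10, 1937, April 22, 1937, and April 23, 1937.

208

January 29, 1937 is a Friday.
From January 29, 1937 to November 21, 1937 is 297 days inclusive.
297 = 7 × 42 + 3, so there are 42 full weeks plus 3 extra days.
Each full week contributes 5 weekdays (Mon–Fri): 42 × 5 = 210.
The 3 extra days are Friday, Saturday, Sunday — 1 of them qualifies.
Total: 210 + 1 = 211.
Holidays: March 23, 1937 (Tue); April 10, 1937 (Sat); April 22, 1937 (Thu); April 23, 1937 (Fri).
3 of the 4 holidays fall on weekdays; the rest are weekends and were already excluded.
Business days: 211 − 3 = 208.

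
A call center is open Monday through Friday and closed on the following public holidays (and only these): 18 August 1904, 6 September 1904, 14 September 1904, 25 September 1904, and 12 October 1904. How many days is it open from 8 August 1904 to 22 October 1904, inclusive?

8 August 1904 is a Monday.
From 8 August 1904 to 22 October 1904 is 76 days inclusive.
76 = 7 × 10 + 6, so there are 10 full weeks plus 6 extra days.
Each full week contributes 5 weekdays (Mon–Fri): 10 × 5 = 50.
The 6 extra days are Monday, Tuesday, Wednesday, Thursday, Friday, Saturday — 5 of them qualify.
Total: 50 + 5 = 55.
Holidays: 18 August 1904 (Thu); 6 September 1904 (Tue); 14 September 1904 (Wed); 25 September 1904 (Sun); 12 October 1904 (Wed).
4 of the 5 holidays fall on weekdays; the rest are weekends and were already excluded.
Business days: 55 − 4 = 51.

51 business days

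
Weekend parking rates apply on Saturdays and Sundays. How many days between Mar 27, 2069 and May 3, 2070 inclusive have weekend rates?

115

Mar 27, 2069 is a Wednesday.
That's 403 days from start to end, counting both.
403 = 7 × 57 + 4, so there are 57 full weeks plus 4 extra days.
Each full week contributes 2 weekend days (Sat, Sun): 57 × 2 = 114.
The 4 extra days are Wed, Thu, Fri, Sat — 1 of them qualifies.
Total: 114 + 1 = 115.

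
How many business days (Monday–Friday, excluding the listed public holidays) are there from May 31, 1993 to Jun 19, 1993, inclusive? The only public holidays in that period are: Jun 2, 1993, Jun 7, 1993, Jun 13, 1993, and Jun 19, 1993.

13

May 31, 1993 is a Monday.
That's 20 days from start to end, counting both.
20 = 7 × 2 + 6, so there are 2 full weeks plus 6 extra days.
Each full week contributes 5 weekdays (Mon–Fri): 2 × 5 = 10.
The 6 extra days are Mon, Tue, Wed, Thu, Fri, Sat — 5 of them qualify.
Total: 10 + 5 = 15.
Holidays: Jun 2, 1993 (Wed); Jun 7, 1993 (Mon); Jun 13, 1993 (Sun); Jun 19, 1993 (Sat).
2 of the 4 holidays fall on weekdays; the rest are weekends and were already excluded.
Business days: 15 − 2 = 13.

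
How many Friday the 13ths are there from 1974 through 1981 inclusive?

Friday-the-13ths by year:
1974: Sep, Dec
1975: Jun
1976: Feb, Aug
1977: May
1978: Jan, Oct
1979: Apr, Jul
1980: Jun
1981: Feb, Mar, Nov

14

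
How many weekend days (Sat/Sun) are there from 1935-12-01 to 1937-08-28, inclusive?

182

1935-12-01 is a Sunday.
The range spans 637 days (inclusive of both endpoints).
637 = 7 × 91, so the span is exactly 91 full weeks.
Each full week contributes 2 weekend days (Sat, Sun): 91 × 2 = 182.
Total: 182.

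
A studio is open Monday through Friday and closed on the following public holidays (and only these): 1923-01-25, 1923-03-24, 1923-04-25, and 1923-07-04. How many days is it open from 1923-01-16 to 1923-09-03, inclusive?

162 working days

1923-01-16 is a Tuesday.
The range spans 231 days (inclusive of both endpoints).
231 = 7 × 33, so the span is exactly 33 full weeks.
Each full week contributes 5 weekdays (Mon–Fri): 33 × 5 = 165.
Holidays: 1923-01-25 (Thu); 1923-03-24 (Sat); 1923-04-25 (Wed); 1923-07-04 (Wed).
3 of the 4 holidays fall on weekdays; the rest are weekends and were already excluded.
Business days: 165 − 3 = 162.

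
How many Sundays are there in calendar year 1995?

53

Jan 1, 1995 is a Sunday.
From Jan 1, 1995 to Dec 31, 1995 is 365 days inclusive.
365 = 7 × 52 + 1, so there are 52 full weeks plus 1 extra day.
Each full week contributes one Sunday: 52 so far.
The 1 extra day is Sun — 1 of them qualifies.
Total: 52 + 1 = 53.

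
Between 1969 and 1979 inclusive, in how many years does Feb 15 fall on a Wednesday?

1

Day of week of February 15 in each year:
1969: Sat, 1970: Sun, 1971: Mon, 1972: Tue, 1973: Thu, 1974: Fri, 1975: Sat, 1976: Sun, 1977: Tue, 1978: Wed ✓, 1979: Thu
Wednesdays: 1978.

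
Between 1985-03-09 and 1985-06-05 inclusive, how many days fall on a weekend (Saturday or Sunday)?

1985-03-09 is a Saturday.
From 1985-03-09 to 1985-06-05 is 89 days inclusive.
89 = 7 × 12 + 5, so there are 12 full weeks plus 5 extra days.
Each full week contributes 2 weekend days (Sat, Sun): 12 × 2 = 24.
The 5 extra days are Sat, Sun, Mon, Tue, Wed — 2 of them qualify.
Total: 24 + 2 = 26.

26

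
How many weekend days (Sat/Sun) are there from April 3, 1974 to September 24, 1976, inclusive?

258

April 3, 1974 is a Wednesday.
The range spans 906 days (inclusive of both endpoints).
906 = 7 × 129 + 3, so there are 129 full weeks plus 3 extra days.
Each full week contributes 2 weekend days (Sat, Sun): 129 × 2 = 258.
The 3 extra days are Wed, Thu, Fri — none qualify.
Total: 258 + 0 = 258.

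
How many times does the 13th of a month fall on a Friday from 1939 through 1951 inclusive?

Friday-the-13ths by year:
1939: Jan, Oct
1940: Sep, Dec
1941: Jun
1942: Feb, Mar, Nov
1943: Aug
1944: Oct
1945: Apr, Jul
1946: Sep, Dec
1947: Jun
1948: Feb, Aug
1949: May
1950: Jan, Oct
1951: Apr, Jul

22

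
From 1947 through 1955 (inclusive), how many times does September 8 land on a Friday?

1

Day of week of September 8 in each year:
1947: Mon, 1948: Wed, 1949: Thu, 1950: Fri ✓, 1951: Sat, 1952: Mon, 1953: Tue, 1954: Wed, 1955: Thu
Fridays: 1950.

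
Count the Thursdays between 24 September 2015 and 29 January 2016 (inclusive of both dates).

19

24 September 2015 is a Thursday.
From 24 September 2015 to 29 January 2016 is 128 days inclusive.
128 = 7 × 18 + 2, so there are 18 full weeks plus 2 extra days.
Each full week contributes one Thursday: 18 so far.
The 2 extra days are Thu, Fri — 1 of them qualifies.
Total: 18 + 1 = 19.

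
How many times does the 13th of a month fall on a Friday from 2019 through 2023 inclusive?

8

Friday-the-13ths by year:
2019: Sep, Dec
2020: Mar, Nov
2021: Aug
2022: May
2023: Jan, Oct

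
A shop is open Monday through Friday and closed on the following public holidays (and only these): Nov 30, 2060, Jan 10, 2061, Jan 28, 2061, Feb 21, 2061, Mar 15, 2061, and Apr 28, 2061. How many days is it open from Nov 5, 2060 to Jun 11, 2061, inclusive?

Nov 5, 2060 is a Friday.
From Nov 5, 2060 to Jun 11, 2061 is 219 days inclusive.
219 = 7 × 31 + 2, so there are 31 full weeks plus 2 extra days.
Each full week contributes 5 weekdays (Mon–Fri): 31 × 5 = 155.
The 2 extra days are Friday, Saturday — 1 of them qualifies.
Total: 155 + 1 = 156.
Holidays: Nov 30, 2060 (Tue); Jan 10, 2061 (Mon); Jan 28, 2061 (Fri); Feb 21, 2061 (Mon); Mar 15, 2061 (Tue); Apr 28, 2061 (Thu).
All 6 holidays fall on weekdays, so subtract 6.
Business days: 156 − 6 = 150.

150 business days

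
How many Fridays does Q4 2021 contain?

Oct 1, 2021 is a Friday.
The range spans 92 days (inclusive of both endpoints).
92 = 7 × 13 + 1, so there are 13 full weeks plus 1 extra day.
Each full week contributes one Friday: 13 so far.
The 1 extra day is Friday — 1 of them qualifies.
Total: 13 + 1 = 14.

14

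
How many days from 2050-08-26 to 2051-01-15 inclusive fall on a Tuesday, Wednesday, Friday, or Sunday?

82

2050-08-26 is a Friday.
That's 143 days from start to end, counting both.
143 = 7 × 20 + 3, so there are 20 full weeks plus 3 extra days.
Each full week contributes 4 days from the set (Tue, Wed, Fri, Sun): 20 × 4 = 80.
The 3 extra days are Fri, Sat, Sun — 2 of them qualify.
Total: 80 + 2 = 82.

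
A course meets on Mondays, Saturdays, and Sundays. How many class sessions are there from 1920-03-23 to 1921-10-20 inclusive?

246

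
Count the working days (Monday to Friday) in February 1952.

1952-02-01 is a Friday.
That's 29 days from start to end, counting both.
29 = 7 × 4 + 1, so there are 4 full weeks plus 1 extra day.
Each full week contributes 5 weekdays (Mon–Fri): 4 × 5 = 20.
The 1 extra day is Friday — 1 of them qualifies.
Total: 20 + 1 = 21.

21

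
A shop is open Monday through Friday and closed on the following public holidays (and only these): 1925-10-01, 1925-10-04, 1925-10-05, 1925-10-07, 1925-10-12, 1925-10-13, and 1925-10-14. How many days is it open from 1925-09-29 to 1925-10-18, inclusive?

1925-09-29 is a Tuesday.
That's 20 days from start to end, counting both.
20 = 7 × 2 + 6, so there are 2 full weeks plus 6 extra days.
Each full week contributes 5 weekdays (Mon–Fri): 2 × 5 = 10.
The 6 extra days are Tue, Wed, Thu, Fri, Sat, Sun — 4 of them qualify.
Total: 10 + 4 = 14.
Holidays: 1925-10-01 (Thu); 1925-10-04 (Sun); 1925-10-05 (Mon); 1925-10-07 (Wed); 1925-10-12 (Mon); 1925-10-13 (Tue); 1925-10-14 (Wed).
6 of the 7 holidays fall on weekdays; the rest are weekends and were already excluded.
Business days: 14 − 6 = 8.

8 business days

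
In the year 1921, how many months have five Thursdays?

4

A month has five Thursdays exactly when Thursday falls within its first (length − 28) days.
Jan: 31 days, starts Sat → 5 of Sat, Sun, Mon
Feb: 28 days, starts Tue → 5 of (none)
Mar: 31 days, starts Tue → 5 of Tue, Wed, Thu ✓
Apr: 30 days, starts Fri → 5 of Fri, Sat
May: 31 days, starts Sun → 5 of Sun, Mon, Tue
Jun: 30 days, starts Wed → 5 of Wed, Thu ✓
Jul: 31 days, starts Fri → 5 of Fri, Sat, Sun
Aug: 31 days, starts Mon → 5 of Mon, Tue, Wed
Sep: 30 days, starts Thu → 5 of Thu, Fri ✓
Oct: 31 days, starts Sat → 5 of Sat, Sun, Mon
Nov: 30 days, starts Tue → 5 of Tue, Wed
Dec: 31 days, starts Thu → 5 of Thu, Fri, Sat ✓
Months with five Thursdays: Mar, Jun, Sep, Dec.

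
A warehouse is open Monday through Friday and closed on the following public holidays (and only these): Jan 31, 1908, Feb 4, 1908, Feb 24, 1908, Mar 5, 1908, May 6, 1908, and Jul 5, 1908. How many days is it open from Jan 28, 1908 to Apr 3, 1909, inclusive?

Jan 28, 1908 is a Tuesday.
The range spans 432 days (inclusive of both endpoints).
432 = 7 × 61 + 5, so there are 61 full weeks plus 5 extra days.
Each full week contributes 5 weekdays (Mon–Fri): 61 × 5 = 305.
The 5 extra days are Tue, Wed, Thu, Fri, Sat — 4 of them qualify.
Total: 305 + 4 = 309.
Holidays: Jan 31, 1908 (Fri); Feb 4, 1908 (Tue); Feb 24, 1908 (Mon); Mar 5, 1908 (Thu); May 6, 1908 (Wed); Jul 5, 1908 (Sun).
5 of the 6 holidays fall on weekdays; the rest are weekends and were already excluded.
Business days: 309 − 5 = 304.

304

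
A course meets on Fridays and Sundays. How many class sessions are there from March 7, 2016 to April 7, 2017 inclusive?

113

March 7, 2016 is a Monday.
From March 7, 2016 to April 7, 2017 is 397 days inclusive.
397 = 7 × 56 + 5, so there are 56 full weeks plus 5 extra days.
Each full week contributes 2 days from the set (Fri, Sun): 56 × 2 = 112.
The 5 extra days are Mon, Tue, Wed, Thu, Fri — 1 of them qualifies.
Total: 112 + 1 = 113.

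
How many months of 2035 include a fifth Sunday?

4

A month has five Sundays exactly when Sunday falls within its first (length − 28) days.
Jan: 31 days, starts Mon → 5 of Mon, Tue, Wed
Feb: 28 days, starts Thu → 5 of (none)
Mar: 31 days, starts Thu → 5 of Thu, Fri, Sat
Apr: 30 days, starts Sun → 5 of Sun, Mon ✓
May: 31 days, starts Tue → 5 of Tue, Wed, Thu
Jun: 30 days, starts Fri → 5 of Fri, Sat
Jul: 31 days, starts Sun → 5 of Sun, Mon, Tue ✓
Aug: 31 days, starts Wed → 5 of Wed, Thu, Fri
Sep: 30 days, starts Sat → 5 of Sat, Sun ✓
Oct: 31 days, starts Mon → 5 of Mon, Tue, Wed
Nov: 30 days, starts Thu → 5 of Thu, Fri
Dec: 31 days, starts Sat → 5 of Sat, Sun, Mon ✓
Months with five Sundays: Apr, Jul, Sep, Dec.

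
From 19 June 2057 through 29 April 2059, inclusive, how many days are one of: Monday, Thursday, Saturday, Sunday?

19 June 2057 is a Tuesday.
The range spans 680 days (inclusive of both endpoints).
680 = 7 × 97 + 1, so there are 97 full weeks plus 1 extra day.
Each full week contributes 4 days from the set (Mon, Thu, Sat, Sun): 97 × 4 = 388.
The 1 extra day is Tuesday — none qualify.
Total: 388 + 0 = 388.

388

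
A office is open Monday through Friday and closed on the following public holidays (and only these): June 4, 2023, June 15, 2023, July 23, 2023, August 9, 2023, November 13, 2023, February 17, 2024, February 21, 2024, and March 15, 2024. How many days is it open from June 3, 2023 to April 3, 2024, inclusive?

213

June 3, 2023 is a Saturday.
That's 306 days from start to end, counting both.
306 = 7 × 43 + 5, so there are 43 full weeks plus 5 extra days.
Each full week contributes 5 weekdays (Mon–Fri): 43 × 5 = 215.
The 5 extra days are Saturday, Sunday, Monday, Tuesday, Wednesday — 3 of them qualify.
Total: 215 + 3 = 218.
Holidays: June 4, 2023 (Sun); June 15, 2023 (Thu); July 23, 2023 (Sun); August 9, 2023 (Wed); November 13, 2023 (Mon); February 17, 2024 (Sat); February 21, 2024 (Wed); March 15, 2024 (Fri).
5 of the 8 holidays fall on weekdays; the rest are weekends and were already excluded.
Business days: 218 − 5 = 213.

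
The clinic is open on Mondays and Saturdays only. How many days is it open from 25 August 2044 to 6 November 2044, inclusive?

21

25 August 2044 is a Thursday.
From 25 August 2044 to 6 November 2044 is 74 days inclusive.
74 = 7 × 10 + 4, so there are 10 full weeks plus 4 extra days.
Each full week contributes 2 days from the set (Mon, Sat): 10 × 2 = 20.
The 4 extra days are Thu, Fri, Sat, Sun — 1 of them qualifies.
Total: 20 + 1 = 21.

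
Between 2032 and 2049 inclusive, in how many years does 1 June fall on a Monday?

3

Day of week of June 1 in each year:
2032: Tue, 2033: Wed, 2034: Thu, 2035: Fri, 2036: Sun, 2037: Mon ✓, 2038: Tue, 2039: Wed, 2040: Fri, 2041: Sat, 2042: Sun, 2043: Mon ✓, 2044: Wed, 2045: Thu, 2046: Fri, 2047: Sat, 2048: Mon ✓, 2049: Tue
Mondays: 2037, 2043, 2048.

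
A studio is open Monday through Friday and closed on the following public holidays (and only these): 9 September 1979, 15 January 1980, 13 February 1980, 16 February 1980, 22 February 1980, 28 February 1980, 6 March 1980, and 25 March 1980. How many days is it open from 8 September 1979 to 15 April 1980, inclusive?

8 September 1979 is a Saturday.
The range spans 221 days (inclusive of both endpoints).
221 = 7 × 31 + 4, so there are 31 full weeks plus 4 extra days.
Each full week contributes 5 weekdays (Mon–Fri): 31 × 5 = 155.
The 4 extra days are Sat, Sun, Mon, Tue — 2 of them qualify.
Total: 155 + 2 = 157.
Holidays: 9 September 1979 (Sun); 15 January 1980 (Tue); 13 February 1980 (Wed); 16 February 1980 (Sat); 22 February 1980 (Fri); 28 February 1980 (Thu); 6 March 1980 (Thu); 25 March 1980 (Tue).
6 of the 8 holidays fall on weekdays; the rest are weekends and were already excluded.
Business days: 157 − 6 = 151.

151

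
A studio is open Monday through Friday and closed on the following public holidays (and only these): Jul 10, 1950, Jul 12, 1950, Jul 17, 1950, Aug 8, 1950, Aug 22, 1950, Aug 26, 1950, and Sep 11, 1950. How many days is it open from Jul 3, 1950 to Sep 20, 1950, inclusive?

52 working days

Jul 3, 1950 is a Monday.
That's 80 days from start to end, counting both.
80 = 7 × 11 + 3, so there are 11 full weeks plus 3 extra days.
Each full week contributes 5 weekdays (Mon–Fri): 11 × 5 = 55.
The 3 extra days are Mon, Tue, Wed — 3 of them qualify.
Total: 55 + 3 = 58.
Holidays: Jul 10, 1950 (Mon); Jul 12, 1950 (Wed); Jul 17, 1950 (Mon); Aug 8, 1950 (Tue); Aug 22, 1950 (Tue); Aug 26, 1950 (Sat); Sep 11, 1950 (Mon).
6 of the 7 holidays fall on weekdays; the rest are weekends and were already excluded.
Business days: 58 − 6 = 52.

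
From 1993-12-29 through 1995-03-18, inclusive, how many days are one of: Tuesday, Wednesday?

127

1993-12-29 is a Wednesday.
The range spans 445 days (inclusive of both endpoints).
445 = 7 × 63 + 4, so there are 63 full weeks plus 4 extra days.
Each full week contributes 2 days from the set (Tue, Wed): 63 × 2 = 126.
The 4 extra days are Wed, Thu, Fri, Sat — 1 of them qualifies.
Total: 126 + 1 = 127.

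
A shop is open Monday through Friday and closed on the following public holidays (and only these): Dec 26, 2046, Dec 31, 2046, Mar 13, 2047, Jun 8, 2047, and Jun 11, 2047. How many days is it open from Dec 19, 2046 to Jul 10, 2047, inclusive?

Dec 19, 2046 is a Wednesday.
The range spans 204 days (inclusive of both endpoints).
204 = 7 × 29 + 1, so there are 29 full weeks plus 1 extra day.
Each full week contributes 5 weekdays (Mon–Fri): 29 × 5 = 145.
The 1 extra day is Wed — 1 of them qualifies.
Total: 145 + 1 = 146.
Holidays: Dec 26, 2046 (Wed); Dec 31, 2046 (Mon); Mar 13, 2047 (Wed); Jun 8, 2047 (Sat); Jun 11, 2047 (Tue).
4 of the 5 holidays fall on weekdays; the rest are weekends and were already excluded.
Business days: 146 − 4 = 142.

142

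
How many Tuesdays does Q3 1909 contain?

13

1909-07-01 is a Thursday.
That's 92 days from start to end, counting both.
92 = 7 × 13 + 1, so there are 13 full weeks plus 1 extra day.
Each full week contributes one Tuesday: 13 so far.
The 1 extra day is Thu — none qualify.
Total: 13 + 0 = 13.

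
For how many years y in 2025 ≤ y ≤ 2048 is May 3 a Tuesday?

Day of week of May 3 in each year:
2025: Sat, 2026: Sun, 2027: Mon, 2028: Wed, 2029: Thu, 2030: Fri, 2031: Sat, 2032: Mon, 2033: Tue ✓, 2034: Wed, 2035: Thu, 2036: Sat, 2037: Sun, 2038: Mon, 2039: Tue ✓, 2040: Thu, 2041: Fri, 2042: Sat, 2043: Sun, 2044: Tue ✓, 2045: Wed, 2046: Thu, 2047: Fri, 2048: Sun
Tuesdays: 2033, 2039, 2044.

3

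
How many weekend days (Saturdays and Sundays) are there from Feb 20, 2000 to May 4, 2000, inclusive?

Feb 20, 2000 is a Sunday.
The range spans 75 days (inclusive of both endpoints).
75 = 7 × 10 + 5, so there are 10 full weeks plus 5 extra days.
Each full week contributes 2 weekend days (Sat, Sun): 10 × 2 = 20.
The 5 extra days are Sun, Mon, Tue, Wed, Thu — 1 of them qualifies.
Total: 20 + 1 = 21.

21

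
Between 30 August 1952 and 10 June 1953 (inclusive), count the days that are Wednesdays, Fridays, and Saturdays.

122

30 August 1952 is a Saturday.
From 30 August 1952 to 10 June 1953 is 285 days inclusive.
285 = 7 × 40 + 5, so there are 40 full weeks plus 5 extra days.
Each full week contributes 3 days from the set (Wed, Fri, Sat): 40 × 3 = 120.
The 5 extra days are Saturday, Sunday, Monday, Tuesday, Wednesday — 2 of them qualify.
Total: 120 + 2 = 122.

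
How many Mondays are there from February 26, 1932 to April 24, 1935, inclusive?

165

February 26, 1932 is a Friday.
The range spans 1154 days (inclusive of both endpoints).
1154 = 7 × 164 + 6, so there are 164 full weeks plus 6 extra days.
Each full week contributes one Monday: 164 so far.
The 6 extra days are Fri, Sat, Sun, Mon, Tue, Wed — 1 of them qualifies.
Total: 164 + 1 = 165.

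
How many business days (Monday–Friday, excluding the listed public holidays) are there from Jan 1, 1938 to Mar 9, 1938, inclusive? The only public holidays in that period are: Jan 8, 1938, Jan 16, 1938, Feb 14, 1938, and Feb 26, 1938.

47

Jan 1, 1938 is a Saturday.
From Jan 1, 1938 to Mar 9, 1938 is 68 days inclusive.
68 = 7 × 9 + 5, so there are 9 full weeks plus 5 extra days.
Each full week contributes 5 weekdays (Mon–Fri): 9 × 5 = 45.
The 5 extra days are Saturday, Sunday, Monday, Tuesday, Wednesday — 3 of them qualify.
Total: 45 + 3 = 48.
Holidays: Jan 8, 1938 (Sat); Jan 16, 1938 (Sun); Feb 14, 1938 (Mon); Feb 26, 1938 (Sat).
1 of the 4 holidays fall on weekdays; the rest are weekends and were already excluded.
Business days: 48 − 1 = 47.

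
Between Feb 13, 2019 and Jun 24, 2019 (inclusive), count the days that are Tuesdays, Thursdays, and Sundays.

Feb 13, 2019 is a Wednesday.
That's 132 days from start to end, counting both.
132 = 7 × 18 + 6, so there are 18 full weeks plus 6 extra days.
Each full week contributes 3 days from the set (Tue, Thu, Sun): 18 × 3 = 54.
The 6 extra days are Wednesday, Thursday, Friday, Saturday, Sunday, Monday — 2 of them qualify.
Total: 54 + 2 = 56.

56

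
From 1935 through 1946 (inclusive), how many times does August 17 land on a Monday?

2

Day of week of August 17 in each year:
1935: Sat, 1936: Mon ✓, 1937: Tue, 1938: Wed, 1939: Thu, 1940: Sat, 1941: Sun, 1942: Mon ✓, 1943: Tue, 1944: Thu, 1945: Fri, 1946: Sat
Mondays: 1936, 1942.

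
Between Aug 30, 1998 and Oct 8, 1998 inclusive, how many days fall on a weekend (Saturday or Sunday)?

11

Aug 30, 1998 is a Sunday.
From Aug 30, 1998 to Oct 8, 1998 is 40 days inclusive.
40 = 7 × 5 + 5, so there are 5 full weeks plus 5 extra days.
Each full week contributes 2 weekend days (Sat, Sun): 5 × 2 = 10.
The 5 extra days are Sunday, Monday, Tuesday, Wednesday, Thursday — 1 of them qualifies.
Total: 10 + 1 = 11.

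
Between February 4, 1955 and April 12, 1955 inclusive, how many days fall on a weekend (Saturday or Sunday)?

20

February 4, 1955 is a Friday.
The range spans 68 days (inclusive of both endpoints).
68 = 7 × 9 + 5, so there are 9 full weeks plus 5 extra days.
Each full week contributes 2 weekend days (Sat, Sun): 9 × 2 = 18.
The 5 extra days are Friday, Saturday, Sunday, Monday, Tuesday — 2 of them qualify.
Total: 18 + 2 = 20.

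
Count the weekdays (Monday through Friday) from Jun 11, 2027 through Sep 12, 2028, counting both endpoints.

Jun 11, 2027 is a Friday.
The range spans 460 days (inclusive of both endpoints).
460 = 7 × 65 + 5, so there are 65 full weeks plus 5 extra days.
Each full week contributes 5 weekdays (Mon–Fri): 65 × 5 = 325.
The 5 extra days are Fri, Sat, Sun, Mon, Tue — 3 of them qualify.
Total: 325 + 3 = 328.

328 weekdays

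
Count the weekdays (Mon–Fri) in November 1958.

20

1 November 1958 is a Saturday.
From 1 November 1958 to 30 November 1958 is 30 days inclusive.
30 = 7 × 4 + 2, so there are 4 full weeks plus 2 extra days.
Each full week contributes 5 weekdays (Mon–Fri): 4 × 5 = 20.
The 2 extra days are Sat, Sun — none qualify.
Total: 20 + 0 = 20.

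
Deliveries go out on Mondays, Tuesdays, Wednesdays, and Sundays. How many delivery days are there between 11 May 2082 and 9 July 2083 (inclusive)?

11 May 2082 is a Monday.
From 11 May 2082 to 9 July 2083 is 425 days inclusive.
425 = 7 × 60 + 5, so there are 60 full weeks plus 5 extra days.
Each full week contributes 4 days from the set (Mon, Tue, Wed, Sun): 60 × 4 = 240.
The 5 extra days are Monday, Tuesday, Wednesday, Thursday, Friday — 3 of them qualify.
Total: 240 + 3 = 243.

243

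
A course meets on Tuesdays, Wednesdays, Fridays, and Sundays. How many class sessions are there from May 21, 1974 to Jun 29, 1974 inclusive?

23

May 21, 1974 is a Tuesday.
That's 40 days from start to end, counting both.
40 = 7 × 5 + 5, so there are 5 full weeks plus 5 extra days.
Each full week contributes 4 days from the set (Tue, Wed, Fri, Sun): 5 × 4 = 20.
The 5 extra days are Tue, Wed, Thu, Fri, Sat — 3 of them qualify.
Total: 20 + 3 = 23.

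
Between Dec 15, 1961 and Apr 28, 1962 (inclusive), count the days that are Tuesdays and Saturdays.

Dec 15, 1961 is a Friday.
From Dec 15, 1961 to Apr 28, 1962 is 135 days inclusive.
135 = 7 × 19 + 2, so there are 19 full weeks plus 2 extra days.
Each full week contributes 2 days from the set (Tue, Sat): 19 × 2 = 38.
The 2 extra days are Fri, Sat — 1 of them qualifies.
Total: 38 + 1 = 39.

39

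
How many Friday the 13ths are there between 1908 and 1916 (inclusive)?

14

Friday-the-13ths by year:
1908: Mar, Nov
1909: Aug
1910: May
1911: Jan, Oct
1912: Sep, Dec
1913: Jun
1914: Feb, Mar, Nov
1915: Aug
1916: Oct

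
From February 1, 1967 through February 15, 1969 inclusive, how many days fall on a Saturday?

February 1, 1967 is a Wednesday.
The range spans 746 days (inclusive of both endpoints).
746 = 7 × 106 + 4, so there are 106 full weeks plus 4 extra days.
Each full week contributes one Saturday: 106 so far.
The 4 extra days are Wed, Thu, Fri, Sat — 1 of them qualifies.
Total: 106 + 1 = 107.

107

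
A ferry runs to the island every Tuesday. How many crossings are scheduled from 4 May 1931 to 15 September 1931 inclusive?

20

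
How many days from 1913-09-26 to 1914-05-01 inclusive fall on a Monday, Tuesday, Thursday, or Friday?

125

1913-09-26 is a Friday.
The range spans 218 days (inclusive of both endpoints).
218 = 7 × 31 + 1, so there are 31 full weeks plus 1 extra day.
Each full week contributes 4 days from the set (Mon, Tue, Thu, Fri): 31 × 4 = 124.
The 1 extra day is Fri — 1 of them qualifies.
Total: 124 + 1 = 125.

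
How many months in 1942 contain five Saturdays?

A month has five Saturdays exactly when Saturday falls within its first (length − 28) days.
Jan: 31 days, starts Thu → 5 of Thu, Fri, Sat ✓
Feb: 28 days, starts Sun → 5 of (none)
Mar: 31 days, starts Sun → 5 of Sun, Mon, Tue
Apr: 30 days, starts Wed → 5 of Wed, Thu
May: 31 days, starts Fri → 5 of Fri, Sat, Sun ✓
Jun: 30 days, starts Mon → 5 of Mon, Tue
Jul: 31 days, starts Wed → 5 of Wed, Thu, Fri
Aug: 31 days, starts Sat → 5 of Sat, Sun, Mon ✓
Sep: 30 days, starts Tue → 5 of Tue, Wed
Oct: 31 days, starts Thu → 5 of Thu, Fri, Sat ✓
Nov: 30 days, starts Sun → 5 of Sun, Mon
Dec: 31 days, starts Tue → 5 of Tue, Wed, Thu
Months with five Saturdays: Jan, May, Aug, Oct.

4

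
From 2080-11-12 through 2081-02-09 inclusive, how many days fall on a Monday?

12 Mondays

2080-11-12 is a Tuesday.
The range spans 90 days (inclusive of both endpoints).
90 = 7 × 12 + 6, so there are 12 full weeks plus 6 extra days.
Each full week contributes one Monday: 12 so far.
The 6 extra days are Tuesday, Wednesday, Thursday, Friday, Saturday, Sunday — none qualify.
Total: 12 + 0 = 12.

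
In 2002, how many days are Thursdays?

Jan 1, 2002 is a Tuesday.
The range spans 365 days (inclusive of both endpoints).
365 = 7 × 52 + 1, so there are 52 full weeks plus 1 extra day.
Each full week contributes one Thursday: 52 so far.
The 1 extra day is Tuesday — none qualify.
Total: 52 + 0 = 52.

52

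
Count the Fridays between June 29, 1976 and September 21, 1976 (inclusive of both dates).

12

June 29, 1976 is a Tuesday.
The range spans 85 days (inclusive of both endpoints).
85 = 7 × 12 + 1, so there are 12 full weeks plus 1 extra day.
Each full week contributes one Friday: 12 so far.
The 1 extra day is Tue — none qualify.
Total: 12 + 0 = 12.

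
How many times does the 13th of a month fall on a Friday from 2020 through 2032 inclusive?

Friday-the-13ths by year:
2020: Mar, Nov
2021: Aug
2022: May
2023: Jan, Oct
2024: Sep, Dec
2025: Jun
2026: Feb, Mar, Nov
2027: Aug
2028: Oct
2029: Apr, Jul
2030: Sep, Dec
2031: Jun
2032: Feb, Aug

21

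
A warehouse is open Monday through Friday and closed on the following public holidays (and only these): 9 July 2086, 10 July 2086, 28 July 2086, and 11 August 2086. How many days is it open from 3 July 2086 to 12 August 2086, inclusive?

3 July 2086 is a Wednesday.
That's 41 days from start to end, counting both.
41 = 7 × 5 + 6, so there are 5 full weeks plus 6 extra days.
Each full week contributes 5 weekdays (Mon–Fri): 5 × 5 = 25.
The 6 extra days are Wed, Thu, Fri, Sat, Sun, Mon — 4 of them qualify.
Total: 25 + 4 = 29.
Holidays: 9 July 2086 (Tue); 10 July 2086 (Wed); 28 July 2086 (Sun); 11 August 2086 (Sun).
2 of the 4 holidays fall on weekdays; the rest are weekends and were already excluded.
Business days: 29 − 2 = 27.

27 business days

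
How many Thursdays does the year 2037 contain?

53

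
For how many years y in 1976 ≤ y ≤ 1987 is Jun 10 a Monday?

Day of week of June 10 in each year:
1976: Thu, 1977: Fri, 1978: Sat, 1979: Sun, 1980: Tue, 1981: Wed, 1982: Thu, 1983: Fri, 1984: Sun, 1985: Mon ✓, 1986: Tue, 1987: Wed
Mondays: 1985.

1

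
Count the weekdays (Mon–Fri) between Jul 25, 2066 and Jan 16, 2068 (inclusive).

386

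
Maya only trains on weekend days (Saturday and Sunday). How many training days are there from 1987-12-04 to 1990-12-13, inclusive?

316

1987-12-04 is a Friday.
From 1987-12-04 to 1990-12-13 is 1106 days inclusive.
1106 = 7 × 158, so the span is exactly 158 full weeks.
Each full week contributes 2 weekend days (Sat, Sun): 158 × 2 = 316.
Total: 316.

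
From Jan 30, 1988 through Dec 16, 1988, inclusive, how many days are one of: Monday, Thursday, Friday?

138

Jan 30, 1988 is a Saturday.
That's 322 days from start to end, counting both.
322 = 7 × 46, so the span is exactly 46 full weeks.
Each full week contributes 3 days from the set (Mon, Thu, Fri): 46 × 3 = 138.
Total: 138.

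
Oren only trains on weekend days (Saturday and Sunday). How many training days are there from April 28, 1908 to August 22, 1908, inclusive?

33

April 28, 1908 is a Tuesday.
That's 117 days from start to end, counting both.
117 = 7 × 16 + 5, so there are 16 full weeks plus 5 extra days.
Each full week contributes 2 weekend days (Sat, Sun): 16 × 2 = 32.
The 5 extra days are Tuesday, Wednesday, Thursday, Friday, Saturday — 1 of them qualifies.
Total: 32 + 1 = 33.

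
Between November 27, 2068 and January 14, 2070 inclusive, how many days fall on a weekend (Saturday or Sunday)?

118

November 27, 2068 is a Tuesday.
That's 414 days from start to end, counting both.
414 = 7 × 59 + 1, so there are 59 full weeks plus 1 extra day.
Each full week contributes 2 weekend days (Sat, Sun): 59 × 2 = 118.
The 1 extra day is Tue — none qualify.
Total: 118 + 0 = 118.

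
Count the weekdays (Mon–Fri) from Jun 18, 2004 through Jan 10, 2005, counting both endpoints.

Jun 18, 2004 is a Friday.
That's 207 days from start to end, counting both.
207 = 7 × 29 + 4, so there are 29 full weeks plus 4 extra days.
Each full week contributes 5 weekdays (Mon–Fri): 29 × 5 = 145.
The 4 extra days are Fri, Sat, Sun, Mon — 2 of them qualify.
Total: 145 + 2 = 147.

147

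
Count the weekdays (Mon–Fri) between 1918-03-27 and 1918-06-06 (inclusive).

52 weekdays

1918-03-27 is a Wednesday.
The range spans 72 days (inclusive of both endpoints).
72 = 7 × 10 + 2, so there are 10 full weeks plus 2 extra days.
Each full week contributes 5 weekdays (Mon–Fri): 10 × 5 = 50.
The 2 extra days are Wed, Thu — 2 of them qualify.
Total: 50 + 2 = 52.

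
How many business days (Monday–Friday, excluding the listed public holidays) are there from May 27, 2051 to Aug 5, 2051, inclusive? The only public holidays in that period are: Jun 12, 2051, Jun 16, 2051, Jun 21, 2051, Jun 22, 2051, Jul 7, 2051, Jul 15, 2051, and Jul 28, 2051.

May 27, 2051 is a Saturday.
That's 71 days from start to end, counting both.
71 = 7 × 10 + 1, so there are 10 full weeks plus 1 extra day.
Each full week contributes 5 weekdays (Mon–Fri): 10 × 5 = 50.
The 1 extra day is Sat — none qualify.
Total: 50 + 0 = 50.
Holidays: Jun 12, 2051 (Mon); Jun 16, 2051 (Fri); Jun 21, 2051 (Wed); Jun 22, 2051 (Thu); Jul 7, 2051 (Fri); Jul 15, 2051 (Sat); Jul 28, 2051 (Fri).
6 of the 7 holidays fall on weekdays; the rest are weekends and were already excluded.
Business days: 50 − 6 = 44.

44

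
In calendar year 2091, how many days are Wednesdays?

52

Jan 1, 2091 is a Monday.
From Jan 1, 2091 to Dec 31, 2091 is 365 days inclusive.
365 = 7 × 52 + 1, so there are 52 full weeks plus 1 extra day.
Each full week contributes one Wednesday: 52 so far.
The 1 extra day is Mon — none qualify.
Total: 52 + 0 = 52.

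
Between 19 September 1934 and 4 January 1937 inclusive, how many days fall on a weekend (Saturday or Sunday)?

240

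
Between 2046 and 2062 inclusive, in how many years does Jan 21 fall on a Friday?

3

Day of week of January 21 in each year:
2046: Sun, 2047: Mon, 2048: Tue, 2049: Thu, 2050: Fri ✓, 2051: Sat, 2052: Sun, 2053: Tue, 2054: Wed, 2055: Thu, 2056: Fri ✓, 2057: Sun, 2058: Mon, 2059: Tue, 2060: Wed, 2061: Fri ✓, 2062: Sat
Fridays: 2050, 2056, 2061.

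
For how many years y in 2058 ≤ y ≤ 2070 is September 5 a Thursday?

Day of week of September 5 in each year:
2058: Thu ✓, 2059: Fri, 2060: Sun, 2061: Mon, 2062: Tue, 2063: Wed, 2064: Fri, 2065: Sat, 2066: Sun, 2067: Mon, 2068: Wed, 2069: Thu ✓, 2070: Fri
Thursdays: 2058, 2069.

2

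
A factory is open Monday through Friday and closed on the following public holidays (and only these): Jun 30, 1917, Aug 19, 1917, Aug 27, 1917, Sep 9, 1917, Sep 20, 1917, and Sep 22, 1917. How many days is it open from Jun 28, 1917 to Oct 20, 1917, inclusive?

Jun 28, 1917 is a Thursday.
From Jun 28, 1917 to Oct 20, 1917 is 115 days inclusive.
115 = 7 × 16 + 3, so there are 16 full weeks plus 3 extra days.
Each full week contributes 5 weekdays (Mon–Fri): 16 × 5 = 80.
The 3 extra days are Thursday, Friday, Saturday — 2 of them qualify.
Total: 80 + 2 = 82.
Holidays: Jun 30, 1917 (Sat); Aug 19, 1917 (Sun); Aug 27, 1917 (Mon); Sep 9, 1917 (Sun); Sep 20, 1917 (Thu); Sep 22, 1917 (Sat).
2 of the 6 holidays fall on weekdays; the rest are weekends and were already excluded.
Business days: 82 − 2 = 80.

80 working days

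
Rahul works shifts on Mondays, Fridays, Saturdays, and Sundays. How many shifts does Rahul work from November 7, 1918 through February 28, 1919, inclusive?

65

November 7, 1918 is a Thursday.
That's 114 days from start to end, counting both.
114 = 7 × 16 + 2, so there are 16 full weeks plus 2 extra days.
Each full week contributes 4 days from the set (Mon, Fri, Sat, Sun): 16 × 4 = 64.
The 2 extra days are Thursday, Friday — 1 of them qualifies.
Total: 64 + 1 = 65.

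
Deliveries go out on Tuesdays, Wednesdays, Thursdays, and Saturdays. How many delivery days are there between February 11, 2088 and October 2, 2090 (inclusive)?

551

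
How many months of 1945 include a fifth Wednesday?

4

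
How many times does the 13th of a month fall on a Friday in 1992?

The 13th falls on a Friday when the month's 13th has weekday Fri.
Jan 13 is Mon; Feb 13 is Thu; Mar 13 is Fri ✓; Apr 13 is Mon; May 13 is Wed; Jun 13 is Sat; Jul 13 is Mon; Aug 13 is Thu; Sep 13 is Sun; Oct 13 is Tue; Nov 13 is Fri ✓; Dec 13 is Sun.
Friday the 13ths: Mar, Nov.

2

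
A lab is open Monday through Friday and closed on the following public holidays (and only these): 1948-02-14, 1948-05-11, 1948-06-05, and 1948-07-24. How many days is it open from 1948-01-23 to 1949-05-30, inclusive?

1948-01-23 is a Friday.
That's 494 days from start to end, counting both.
494 = 7 × 70 + 4, so there are 70 full weeks plus 4 extra days.
Each full week contributes 5 weekdays (Mon–Fri): 70 × 5 = 350.
The 4 extra days are Fri, Sat, Sun, Mon — 2 of them qualify.
Total: 350 + 2 = 352.
Holidays: 1948-02-14 (Sat); 1948-05-11 (Tue); 1948-06-05 (Sat); 1948-07-24 (Sat).
1 of the 4 holidays fall on weekdays; the rest are weekends and were already excluded.
Business days: 352 − 1 = 351.

351 working days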